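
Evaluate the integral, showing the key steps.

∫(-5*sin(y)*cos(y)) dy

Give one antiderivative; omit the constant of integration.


Step 1. Substitute u = sin(y), turning ∫(-5*sin(y)*cos(y)) dy into ∫(-5*u) du: now ∫(-5*u) du.
Step 2. Evaluate the standard form: now -5*u**2/2.
Step 3. Substitute back u = sin(y): now -5*sin(y)**2/2.
Answer: -5*sin(y)**2/2.


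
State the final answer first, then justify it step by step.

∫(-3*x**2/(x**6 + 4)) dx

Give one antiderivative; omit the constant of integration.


The answer is -atan(x**3/2)/2.
Step 1. Substitute u = x**3, turning ∫(-3*x**2/(x**6 + 4)) dx into ∫(-1/(u**2 + 4)) du: now ∫(-1/(u**2 + 4)) du.
Step 2. Evaluate the standard form: now -atan(u/2)/2.
Step 3. Substitute back u = x**3: now -atan(x**3/2)/2.
Answer: -atan(x**3/2)/2.


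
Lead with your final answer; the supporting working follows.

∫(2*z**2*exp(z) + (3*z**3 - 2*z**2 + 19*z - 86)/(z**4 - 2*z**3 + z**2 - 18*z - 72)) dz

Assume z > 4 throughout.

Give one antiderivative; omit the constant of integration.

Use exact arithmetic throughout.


The answer is 2*z**2*exp(z) - 4*z*exp(z) + 4*exp(z) + log(z - 4) + 2*log(z + 2) + 4*atan(z/3)/3.
Step 1. Rewrite: now ∫(2*z**2*exp(z)) dz + ∫((3*z**3 - 2*z**2 + 19*z - 86)/(z**4 - 2*z**3 + z**2 - 18*z - 72)) dz.
Step 2. Decompose ∫((3*z**3 - 2*z**2 + 19*z - 86)/(z**4 - 2*z**3 + z**2 - 18*z - 72)) dz by partial fractions, (3*z**3 - 2*z**2 + 19*z - 86)/(z**4 - 2*z**3 + z**2 - 18*z - 72) = 4/(z**2 + 9) + 2/(z + 2) + 1/(z - 4): now ∫(2*z**2*exp(z)) dz + ∫(1/(z - 4)) dz + ∫(2/(z + 2)) dz + ∫(4/(z**2 + 9)) dz.
Step 3. Evaluate the standard form [assuming z > -2]: now 2*log(z + 2) + ∫(2*z**2*exp(z)) dz + ∫(1/(z - 4)) dz + ∫(4/(z**2 + 9)) dz.
Step 4. Evaluate the standard form [assuming z > 4]: now log(z - 4) + 2*log(z + 2) + ∫(2*z**2*exp(z)) dz + ∫(4/(z**2 + 9)) dz.
Step 5. Evaluate the standard form: now log(z - 4) + 2*log(z + 2) + 4*atan(z/3)/3 + ∫(2*z**2*exp(z)) dz.
Step 6. Integrate ∫(2*z**2*exp(z)) dz by parts with u = z**2, dv = (2*exp(z)) dz, so v = 2*exp(z): now 2*z**2*exp(z) + log(z - 4) + 2*log(z + 2) + 4*atan(z/3)/3 + ∫(-4*z*exp(z)) dz.
Step 7. Integrate ∫(-4*z*exp(z)) dz by parts with u = z, dv = (-4*exp(z)) dz, so v = -4*exp(z): now 2*z**2*exp(z) - 4*z*exp(z) + log(z - 4) + 2*log(z + 2) + 4*atan(z/3)/3 + ∫(4*exp(z)) dz.
Step 8. Evaluate the standard form: now 2*z**2*exp(z) - 4*z*exp(z) + 4*exp(z) + log(z - 4) + 2*log(z + 2) + 4*atan(z/3)/3.
Answer: 2*z**2*exp(z) - 4*z*exp(z) + 4*exp(z) + log(z - 4) + 2*log(z + 2) + 4*atan(z/3)/3.


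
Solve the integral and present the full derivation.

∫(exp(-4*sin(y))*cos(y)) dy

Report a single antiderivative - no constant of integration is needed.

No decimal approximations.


Step 1. Substitute u = sin(y), turning ∫(exp(-4*sin(y))*cos(y)) dy into ∫(exp(-4*u)) du: now ∫(exp(-4*u)) du.
Step 2. Evaluate the standard form: now -exp(-4*u)/4.
Step 3. Substitute back u = sin(y): now -exp(-4*sin(y))/4.
Answer: -exp(-4*sin(y))/4.


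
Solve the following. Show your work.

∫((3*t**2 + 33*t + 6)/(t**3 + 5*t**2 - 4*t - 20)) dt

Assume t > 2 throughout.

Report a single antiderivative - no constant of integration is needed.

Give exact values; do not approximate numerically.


Step 1. Decompose ∫((3*t**2 + 33*t + 6)/(t**3 + 5*t**2 - 4*t - 20)) dt by partial fractions, (3*t**2 + 33*t + 6)/(t**3 + 5*t**2 - 4*t - 20) = -4/(t + 5) + 4/(t + 2) + 3/(t - 2): now ∫(3/(t - 2)) dt + ∫(4/(t + 2)) dt + ∫(-4/(t + 5)) dt.
Step 2. Evaluate the standard form [assuming t > 2]: now 3*log(t - 2) + ∫(4/(t + 2)) dt + ∫(-4/(t + 5)) dt.
Step 3. Evaluate the standard form [assuming t > -5]: now 3*log(t - 2) - 4*log(t + 5) + ∫(4/(t + 2)) dt.
Step 4. Evaluate the standard form [assuming t > -2]: now 3*log(t - 2) + 4*log(t + 2) - 4*log(t + 5).
Answer: 3*log(t - 2) + 4*log(t + 2) - 4*log(t + 5).


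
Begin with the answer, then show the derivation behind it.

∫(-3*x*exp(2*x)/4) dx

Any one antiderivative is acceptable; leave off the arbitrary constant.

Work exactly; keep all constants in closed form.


The answer is -3*x*exp(2*x)/8 + 3*exp(2*x)/16.
Step 1. Integrate ∫(-3*x*exp(2*x)/4) dx by parts with u = x, dv = (-3*exp(2*x)/4) dx, so v = -3*exp(2*x)/8: now -3*x*exp(2*x)/8 + ∫(3*exp(2*x)/8) dx.
Step 2. Evaluate the standard form: now -3*x*exp(2*x)/8 + 3*exp(2*x)/16.
Answer: -3*x*exp(2*x)/8 + 3*exp(2*x)/16.


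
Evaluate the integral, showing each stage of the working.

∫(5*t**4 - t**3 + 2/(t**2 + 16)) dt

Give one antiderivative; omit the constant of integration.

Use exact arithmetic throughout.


Step 1. Rewrite: now ∫(-t**3) dt + ∫(5*t**4) dt + ∫(2/(t**2 + 16)) dt.
Step 2. Evaluate the standard form: now -t**4/4 + ∫(5*t**4) dt + ∫(2/(t**2 + 16)) dt.
Step 3. Evaluate the standard form: now -t**4/4 + atan(t/4)/2 + ∫(5*t**4) dt.
Step 4. Evaluate the standard form: now t**5 - t**4/4 + atan(t/4)/2.
Answer: t**5 - t**4/4 + atan(t/4)/2.


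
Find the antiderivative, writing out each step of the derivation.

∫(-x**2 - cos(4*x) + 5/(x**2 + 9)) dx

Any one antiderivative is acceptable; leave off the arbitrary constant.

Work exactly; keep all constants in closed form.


Step 1. Rewrite: now ∫(-x**2) dx + ∫(5/(x**2 + 9)) dx + ∫(-cos(4*x)) dx.
Step 2. Evaluate the standard form: now -x**3/3 + ∫(5/(x**2 + 9)) dx + ∫(-cos(4*x)) dx.
Step 3. Evaluate the standard form: now -x**3/3 - sin(4*x)/4 + ∫(5/(x**2 + 9)) dx.
Step 4. Evaluate the standard form: now -x**3/3 - sin(4*x)/4 + 5*atan(x/3)/3.
Answer: -x**3/3 - sin(4*x)/4 + 5*atan(x/3)/3.


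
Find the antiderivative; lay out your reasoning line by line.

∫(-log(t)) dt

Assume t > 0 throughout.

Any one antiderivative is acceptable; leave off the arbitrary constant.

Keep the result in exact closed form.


Step 1. Integrate ∫(-log(t)) dt by parts with u = log(t), dv = (-1) dt, so v = -t [assuming t > 0]: now -t*log(t) + ∫(1) dt.
Step 2. Evaluate the standard form: now -t*log(t) + t.
Answer: -t*log(t) + t.


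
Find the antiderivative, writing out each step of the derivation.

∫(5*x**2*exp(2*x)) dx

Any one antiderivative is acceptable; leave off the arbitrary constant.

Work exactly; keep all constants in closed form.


Step 1. Integrate ∫(5*x**2*exp(2*x)) dx by parts with u = x**2, dv = (5*exp(2*x)) dx, so v = 5*exp(2*x)/2: now 5*x**2*exp(2*x)/2 + ∫(-5*x*exp(2*x)) dx.
Step 2. Integrate ∫(-5*x*exp(2*x)) dx by parts with u = x, dv = (-5*exp(2*x)) dx, so v = -5*exp(2*x)/2: now 5*x**2*exp(2*x)/2 - 5*x*exp(2*x)/2 + ∫(5*exp(2*x)/2) dx.
Step 3. Evaluate the standard form: now 5*x**2*exp(2*x)/2 - 5*x*exp(2*x)/2 + 5*exp(2*x)/4.
Answer: 5*x**2*exp(2*x)/2 - 5*x*exp(2*x)/2 + 5*exp(2*x)/4.


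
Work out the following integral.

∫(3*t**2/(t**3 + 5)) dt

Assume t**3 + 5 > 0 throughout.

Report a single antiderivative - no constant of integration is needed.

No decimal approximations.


Answer: log(t**3 + 5).


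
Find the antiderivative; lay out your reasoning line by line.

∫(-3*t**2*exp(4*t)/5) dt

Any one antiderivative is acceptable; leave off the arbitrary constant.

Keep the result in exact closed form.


Step 1. Integrate ∫(-3*t**2*exp(4*t)/5) dt by parts with u = t**2, dv = (-3*exp(4*t)/5) dt, so v = -3*exp(4*t)/20: now -3*t**2*exp(4*t)/20 + ∫(3*t*exp(4*t)/10) dt.
Step 2. Integrate ∫(3*t*exp(4*t)/10) dt by parts with u = t, dv = (3*exp(4*t)/10) dt, so v = 3*exp(4*t)/40: now -3*t**2*exp(4*t)/20 + 3*t*exp(4*t)/40 + ∫(-3*exp(4*t)/40) dt.
Step 3. Evaluate the standard form: now -3*t**2*exp(4*t)/20 + 3*t*exp(4*t)/40 - 3*exp(4*t)/160.
Answer: -3*t**2*exp(4*t)/20 + 3*t*exp(4*t)/40 - 3*exp(4*t)/160.


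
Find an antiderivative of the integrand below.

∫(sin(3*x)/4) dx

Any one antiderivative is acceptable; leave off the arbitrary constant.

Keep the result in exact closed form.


Answer: -cos(3*x)/12.


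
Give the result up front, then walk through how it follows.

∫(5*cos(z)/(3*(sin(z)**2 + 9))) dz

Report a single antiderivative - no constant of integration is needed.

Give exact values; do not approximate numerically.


The answer is 5*atan(sin(z)/3)/9.
Step 1. Substitute u = sin(z), turning ∫(5*cos(z)/(3*(sin(z)**2 + 9))) dz into ∫(5/(3*(u**2 + 9))) du: now ∫(5/(3*(u**2 + 9))) du.
Step 2. Evaluate the standard form: now 5*atan(u/3)/9.
Step 3. Substitute back u = sin(z): now 5*atan(sin(z)/3)/9.
Answer: 5*atan(sin(z)/3)/9.


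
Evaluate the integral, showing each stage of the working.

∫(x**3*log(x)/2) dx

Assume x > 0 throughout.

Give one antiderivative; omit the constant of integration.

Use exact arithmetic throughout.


Step 1. Integrate ∫(x**3*log(x)/2) dx by parts with u = log(x), dv = (x**3/2) dx, so v = x**4/8 [assuming x > 0]: now x**4*log(x)/8 + ∫(-x**3/8) dx.
Step 2. Evaluate the standard form: now x**4*log(x)/8 - x**4/32.
Answer: x**4*log(x)/8 - x**4/32.


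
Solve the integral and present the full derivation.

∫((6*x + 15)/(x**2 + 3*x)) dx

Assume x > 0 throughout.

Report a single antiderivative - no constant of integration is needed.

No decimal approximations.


Step 1. Decompose ∫((6*x + 15)/(x**2 + 3*x)) dx by partial fractions, (6*x + 15)/(x**2 + 3*x) = 1/(x + 3) + 5/x: now ∫(5/x) dx + ∫(1/(x + 3)) dx.
Step 2. Evaluate the standard form [assuming x > -3]: now log(x + 3) + ∫(5/x) dx.
Step 3. Evaluate the standard form [assuming x > 0]: now 5*log(x) + log(x + 3).
Answer: 5*log(x) + log(x + 3).


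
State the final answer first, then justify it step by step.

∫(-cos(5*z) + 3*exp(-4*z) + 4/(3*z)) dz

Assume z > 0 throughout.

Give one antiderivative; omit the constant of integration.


The answer is 4*log(z)/3 - sin(5*z)/5 - 3*exp(-4*z)/4.
Step 1. Rewrite: now ∫(4/(3*z)) dz + ∫(3*exp(-4*z)) dz + ∫(-cos(5*z)) dz.
Step 2. Evaluate the standard form: now -sin(5*z)/5 + ∫(4/(3*z)) dz + ∫(3*exp(-4*z)) dz.
Step 3. Evaluate the standard form: now -sin(5*z)/5 + ∫(4/(3*z)) dz - 3*exp(-4*z)/4.
Step 4. Evaluate the standard form [assuming z > 0]: now 4*log(z)/3 - sin(5*z)/5 - 3*exp(-4*z)/4.
Answer: 4*log(z)/3 - sin(5*z)/5 - 3*exp(-4*z)/4.


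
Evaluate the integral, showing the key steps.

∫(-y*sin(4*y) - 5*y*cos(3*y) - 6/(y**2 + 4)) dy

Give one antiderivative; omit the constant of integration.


Step 1. Rewrite: now ∫(-y*sin(4*y)) dy + ∫(-5*y*cos(3*y)) dy + ∫(-6/(y**2 + 4)) dy.
Step 2. Integrate ∫(-y*sin(4*y)) dy by parts with u = y, dv = (-sin(4*y)) dy, so v = cos(4*y)/4: now y*cos(4*y)/4 + ∫(-5*y*cos(3*y)) dy + ∫(-6/(y**2 + 4)) dy + ∫(-cos(4*y)/4) dy.
Step 3. Evaluate the standard form: now y*cos(4*y)/4 - sin(4*y)/16 + ∫(-5*y*cos(3*y)) dy + ∫(-6/(y**2 + 4)) dy.
Step 4. Evaluate the standard form: now y*cos(4*y)/4 - sin(4*y)/16 - 3*atan(y/2) + ∫(-5*y*cos(3*y)) dy.
Step 5. Integrate ∫(-5*y*cos(3*y)) dy by parts with u = y, dv = (-5*cos(3*y)) dy, so v = -5*sin(3*y)/3: now -5*y*sin(3*y)/3 + y*cos(4*y)/4 - sin(4*y)/16 - 3*atan(y/2) + ∫(5*sin(3*y)/3) dy.
Step 6. Evaluate the standard form: now -5*y*sin(3*y)/3 + y*cos(4*y)/4 - sin(4*y)/16 - 5*cos(3*y)/9 - 3*atan(y/2).
Answer: -5*y*sin(3*y)/3 + y*cos(4*y)/4 - sin(4*y)/16 - 5*cos(3*y)/9 - 3*atan(y/2).


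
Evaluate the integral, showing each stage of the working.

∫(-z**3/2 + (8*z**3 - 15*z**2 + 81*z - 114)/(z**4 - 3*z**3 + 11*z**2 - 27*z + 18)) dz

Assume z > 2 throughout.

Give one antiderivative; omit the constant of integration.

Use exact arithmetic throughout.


Step 1. Rewrite: now ∫(-z**3/2) dz + ∫((8*z**3 - 15*z**2 + 81*z - 114)/(z**4 - 3*z**3 + 11*z**2 - 27*z + 18)) dz.
Step 2. Evaluate the standard form: now -z**4/8 + ∫((8*z**3 - 15*z**2 + 81*z - 114)/(z**4 - 3*z**3 + 11*z**2 - 27*z + 18)) dz.
Step 3. Decompose ∫((8*z**3 - 15*z**2 + 81*z - 114)/(z**4 - 3*z**3 + 11*z**2 - 27*z + 18)) dz by partial fractions, (8*z**3 - 15*z**2 + 81*z - 114)/(z**4 - 3*z**3 + 11*z**2 - 27*z + 18) = -3/(z**2 + 9) + 4/(z - 1) + 4/(z - 2): now -z**4/8 + ∫(4/(z - 2)) dz + ∫(4/(z - 1)) dz + ∫(-3/(z**2 + 9)) dz.
Step 4. Evaluate the standard form [assuming z > 2]: now -z**4/8 + 4*log(z - 2) + ∫(4/(z - 1)) dz + ∫(-3/(z**2 + 9)) dz.
Step 5. Evaluate the standard form [assuming z > 1]: now -z**4/8 + 4*log(z - 2) + 4*log(z - 1) + ∫(-3/(z**2 + 9)) dz.
Step 6. Evaluate the standard form: now -z**4/8 + 4*log(z - 2) + 4*log(z - 1) - atan(z/3).
Answer: -z**4/8 + 4*log(z - 2) + 4*log(z - 1) - atan(z/3).


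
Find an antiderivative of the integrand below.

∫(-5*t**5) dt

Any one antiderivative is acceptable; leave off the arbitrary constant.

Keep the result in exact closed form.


Answer: -5*t**6/6.


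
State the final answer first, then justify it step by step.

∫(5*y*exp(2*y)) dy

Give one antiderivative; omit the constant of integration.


The answer is 5*y*exp(2*y)/2 - 5*exp(2*y)/4.
Step 1. Integrate ∫(5*y*exp(2*y)) dy by parts with u = y, dv = (5*exp(2*y)) dy, so v = 5*exp(2*y)/2: now 5*y*exp(2*y)/2 + ∫(-5*exp(2*y)/2) dy.
Step 2. Evaluate the standard form: now 5*y*exp(2*y)/2 - 5*exp(2*y)/4.
Answer: 5*y*exp(2*y)/2 - 5*exp(2*y)/4.


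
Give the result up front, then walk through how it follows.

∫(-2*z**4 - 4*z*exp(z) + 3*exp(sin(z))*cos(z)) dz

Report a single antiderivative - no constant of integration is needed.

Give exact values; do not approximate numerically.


The answer is -2*z**5/5 - 4*z*exp(z) + 4*exp(z) + 3*exp(sin(z)).
Step 1. Rewrite: now ∫(-2*z**4) dz + ∫(-4*z*exp(z)) dz + ∫(3*exp(sin(z))*cos(z)) dz.
Step 2. Integrate ∫(-4*z*exp(z)) dz by parts with u = z, dv = (-4*exp(z)) dz, so v = -4*exp(z): now -4*z*exp(z) + ∫(-2*z**4) dz + ∫(3*exp(sin(z))*cos(z)) dz + ∫(4*exp(z)) dz.
Step 3. Evaluate the standard form: now -4*z*exp(z) + 4*exp(z) + ∫(-2*z**4) dz + ∫(3*exp(sin(z))*cos(z)) dz.
Step 4. Evaluate the standard form: now -2*z**5/5 - 4*z*exp(z) + 4*exp(z) + ∫(3*exp(sin(z))*cos(z)) dz.
Step 5. Substitute u = sin(z), turning ∫(3*exp(sin(z))*cos(z)) dz into ∫(3*exp(u)) du: now -2*z**5/5 - 4*z*exp(z) + 4*exp(z) + ∫(3*exp(u)) du.
Step 6. Evaluate the standard form: now -2*z**5/5 - 4*z*exp(z) + 3*exp(u) + 4*exp(z).
Step 7. Substitute back u = sin(z): now -2*z**5/5 - 4*z*exp(z) + 4*exp(z) + 3*exp(sin(z)).
Answer: -2*z**5/5 - 4*z*exp(z) + 4*exp(z) + 3*exp(sin(z)).


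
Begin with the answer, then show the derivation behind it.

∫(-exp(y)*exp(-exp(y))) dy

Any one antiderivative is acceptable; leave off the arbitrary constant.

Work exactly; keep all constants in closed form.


The answer is exp(-exp(y)).
Step 1. Substitute u = exp(y), turning ∫(-exp(y)*exp(-exp(y))) dy into ∫(-exp(-u)) du: now ∫(-exp(-u)) du.
Step 2. Evaluate the standard form: now exp(-u).
Step 3. Substitute back u = exp(y): now exp(-exp(y)).
Answer: exp(-exp(y)).


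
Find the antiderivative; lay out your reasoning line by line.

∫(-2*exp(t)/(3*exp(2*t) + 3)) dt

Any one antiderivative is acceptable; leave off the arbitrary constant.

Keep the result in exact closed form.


Step 1. Substitute u = exp(t), turning ∫(-2*exp(t)/(3*exp(2*t) + 3)) dt into ∫(-2/(3*(u**2 + 1))) du: now ∫(-2/(3*(u**2 + 1))) du.
Step 2. Evaluate the standard form: now -2*atan(u)/3.
Step 3. Substitute back u = exp(t): now -2*atan(exp(t))/3.
Answer: -2*atan(exp(t))/3.


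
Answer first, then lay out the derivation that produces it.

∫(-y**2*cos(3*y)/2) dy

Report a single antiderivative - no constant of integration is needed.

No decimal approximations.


The answer is -y**2*sin(3*y)/6 - y*cos(3*y)/9 + sin(3*y)/27.
Step 1. Integrate ∫(-y**2*cos(3*y)/2) dy by parts with u = y**2, dv = (-cos(3*y)/2) dy, so v = -sin(3*y)/6: now -y**2*sin(3*y)/6 + ∫(y*sin(3*y)/3) dy.
Step 2. Integrate ∫(y*sin(3*y)/3) dy by parts with u = y, dv = (sin(3*y)/3) dy, so v = -cos(3*y)/9: now -y**2*sin(3*y)/6 - y*cos(3*y)/9 + ∫(cos(3*y)/9) dy.
Step 3. Evaluate the standard form: now -y**2*sin(3*y)/6 - y*cos(3*y)/9 + sin(3*y)/27.
Answer: -y**2*sin(3*y)/6 - y*cos(3*y)/9 + sin(3*y)/27.


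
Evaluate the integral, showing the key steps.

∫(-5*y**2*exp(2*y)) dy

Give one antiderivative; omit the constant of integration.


Step 1. Integrate ∫(-5*y**2*exp(2*y)) dy by parts with u = y**2, dv = (-5*exp(2*y)) dy, so v = -5*exp(2*y)/2: now -5*y**2*exp(2*y)/2 + ∫(5*y*exp(2*y)) dy.
Step 2. Integrate ∫(5*y*exp(2*y)) dy by parts with u = y, dv = (5*exp(2*y)) dy, so v = 5*exp(2*y)/2: now -5*y**2*exp(2*y)/2 + 5*y*exp(2*y)/2 + ∫(-5*exp(2*y)/2) dy.
Step 3. Evaluate the standard form: now -5*y**2*exp(2*y)/2 + 5*y*exp(2*y)/2 - 5*exp(2*y)/4.
Answer: -5*y**2*exp(2*y)/2 + 5*y*exp(2*y)/2 - 5*exp(2*y)/4.


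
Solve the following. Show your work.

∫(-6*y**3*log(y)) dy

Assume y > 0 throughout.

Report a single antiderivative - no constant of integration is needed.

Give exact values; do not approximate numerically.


Step 1. Integrate ∫(-6*y**3*log(y)) dy by parts with u = log(y), dv = (-6*y**3) dy, so v = -3*y**4/2 [assuming y > 0]: now -3*y**4*log(y)/2 + ∫(3*y**3/2) dy.
Step 2. Evaluate the standard form: now -3*y**4*log(y)/2 + 3*y**4/8.
Answer: -3*y**4*log(y)/2 + 3*y**4/8.


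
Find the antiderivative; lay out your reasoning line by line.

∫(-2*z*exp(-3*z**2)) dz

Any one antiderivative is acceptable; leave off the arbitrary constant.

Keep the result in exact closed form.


Step 1. Substitute u = z**2, turning ∫(-2*z*exp(-3*z**2)) dz into ∫(-exp(-3*u)) du: now ∫(-exp(-3*u)) du.
Step 2. Evaluate the standard form: now exp(-3*u)/3.
Step 3. Substitute back u = z**2: now exp(-3*z**2)/3.
Answer: exp(-3*z**2)/3.


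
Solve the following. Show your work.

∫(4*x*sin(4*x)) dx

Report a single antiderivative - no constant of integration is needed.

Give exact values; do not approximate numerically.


Step 1. Integrate ∫(4*x*sin(4*x)) dx by parts with u = x, dv = (4*sin(4*x)) dx, so v = -cos(4*x): now -x*cos(4*x) + ∫(cos(4*x)) dx.
Step 2. Evaluate the standard form: now -x*cos(4*x) + sin(4*x)/4.
Answer: -x*cos(4*x) + sin(4*x)/4.


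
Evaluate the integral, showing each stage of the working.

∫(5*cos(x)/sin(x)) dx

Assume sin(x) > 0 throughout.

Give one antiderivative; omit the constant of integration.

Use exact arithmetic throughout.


Step 1. Substitute u = sin(x), turning ∫(5*cos(x)/sin(x)) dx into ∫(5/u) du: now ∫(5/u) du.
Step 2. Evaluate the standard form [assuming u > 0]: now 5*log(u).
Step 3. Substitute back u = sin(x): now 5*log(sin(x)).
Answer: 5*log(sin(x)).


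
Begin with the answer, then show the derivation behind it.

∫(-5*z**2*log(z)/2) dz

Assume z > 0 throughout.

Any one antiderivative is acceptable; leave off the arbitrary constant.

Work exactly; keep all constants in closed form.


The answer is -5*z**3*log(z)/6 + 5*z**3/18.
Step 1. Integrate ∫(-5*z**2*log(z)/2) dz by parts with u = log(z), dv = (-5*z**2/2) dz, so v = -5*z**3/6 [assuming z > 0]: now -5*z**3*log(z)/6 + ∫(5*z**2/6) dz.
Step 2. Evaluate the standard form: now -5*z**3*log(z)/6 + 5*z**3/18.
Answer: -5*z**3*log(z)/6 + 5*z**3/18.


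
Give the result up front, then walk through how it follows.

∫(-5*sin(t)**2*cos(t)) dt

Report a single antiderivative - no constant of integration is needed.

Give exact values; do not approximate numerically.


The answer is -5*sin(t)**3/3.
Step 1. Substitute u = sin(t), turning ∫(-5*sin(t)**2*cos(t)) dt into ∫(-5*u**2) du: now ∫(-5*u**2) du.
Step 2. Evaluate the standard form: now -5*u**3/3.
Step 3. Substitute back u = sin(t): now -5*sin(t)**3/3.
Answer: -5*sin(t)**3/3.


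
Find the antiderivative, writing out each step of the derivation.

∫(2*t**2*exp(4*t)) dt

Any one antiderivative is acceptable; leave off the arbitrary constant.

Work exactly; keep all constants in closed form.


Step 1. Integrate ∫(2*t**2*exp(4*t)) dt by parts with u = t**2, dv = (2*exp(4*t)) dt, so v = exp(4*t)/2: now t**2*exp(4*t)/2 + ∫(-t*exp(4*t)) dt.
Step 2. Integrate ∫(-t*exp(4*t)) dt by parts with u = t, dv = (-exp(4*t)) dt, so v = -exp(4*t)/4: now t**2*exp(4*t)/2 - t*exp(4*t)/4 + ∫(exp(4*t)/4) dt.
Step 3. Evaluate the standard form: now t**2*exp(4*t)/2 - t*exp(4*t)/4 + exp(4*t)/16.
Answer: t**2*exp(4*t)/2 - t*exp(4*t)/4 + exp(4*t)/16.


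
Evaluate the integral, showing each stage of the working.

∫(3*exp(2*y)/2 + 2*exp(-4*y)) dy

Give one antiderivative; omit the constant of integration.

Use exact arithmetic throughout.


Step 1. Rewrite: now ∫(2*exp(-4*y)) dy + ∫(3*exp(2*y)/2) dy.
Step 2. Evaluate the standard form: now ∫(3*exp(2*y)/2) dy - exp(-4*y)/2.
Step 3. Evaluate the standard form: now 3*exp(2*y)/4 - exp(-4*y)/2.
Answer: 3*exp(2*y)/4 - exp(-4*y)/2.


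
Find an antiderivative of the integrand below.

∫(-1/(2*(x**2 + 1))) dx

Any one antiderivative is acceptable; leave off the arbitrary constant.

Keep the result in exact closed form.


Answer: -atan(x)/2.


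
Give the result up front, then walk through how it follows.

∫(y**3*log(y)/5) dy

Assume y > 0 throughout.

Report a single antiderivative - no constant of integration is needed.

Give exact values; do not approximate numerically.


The answer is y**4*log(y)/20 - y**4/80.
Step 1. Integrate ∫(y**3*log(y)/5) dy by parts with u = log(y), dv = (y**3/5) dy, so v = y**4/20 [assuming y > 0]: now y**4*log(y)/20 + ∫(-y**3/20) dy.
Step 2. Evaluate the standard form: now y**4*log(y)/20 - y**4/80.
Answer: y**4*log(y)/20 - y**4/80.


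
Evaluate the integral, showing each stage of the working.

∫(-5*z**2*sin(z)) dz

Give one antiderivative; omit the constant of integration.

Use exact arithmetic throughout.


Step 1. Integrate ∫(-5*z**2*sin(z)) dz by parts with u = z**2, dv = (-5*sin(z)) dz, so v = 5*cos(z): now 5*z**2*cos(z) + ∫(-10*z*cos(z)) dz.
Step 2. Integrate ∫(-10*z*cos(z)) dz by parts with u = z, dv = (-10*cos(z)) dz, so v = -10*sin(z): now 5*z**2*cos(z) - 10*z*sin(z) + ∫(10*sin(z)) dz.
Step 3. Evaluate the standard form: now 5*z**2*cos(z) - 10*z*sin(z) - 10*cos(z).
Answer: 5*z**2*cos(z) - 10*z*sin(z) - 10*cos(z).


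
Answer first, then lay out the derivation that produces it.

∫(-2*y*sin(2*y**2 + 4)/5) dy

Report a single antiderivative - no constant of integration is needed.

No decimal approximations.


The answer is cos(2*y**2 + 4)/10.
Step 1. Substitute u = y**2 + 2, turning ∫(-2*y*sin(2*y**2 + 4)/5) dy into ∫(-sin(2*u)/5) du: now ∫(-sin(2*u)/5) du.
Step 2. Evaluate the standard form: now cos(2*u)/10.
Step 3. Substitute back u = y**2 + 2: now cos(2*y**2 + 4)/10.
Answer: cos(2*y**2 + 4)/10.


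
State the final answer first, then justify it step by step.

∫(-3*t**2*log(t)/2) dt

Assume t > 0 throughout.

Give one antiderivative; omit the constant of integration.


The answer is -t**3*log(t)/2 + t**3/6.
Step 1. Integrate ∫(-3*t**2*log(t)/2) dt by parts with u = log(t), dv = (-3*t**2/2) dt, so v = -t**3/2 [assuming t > 0]: now -t**3*log(t)/2 + ∫(t**2/2) dt.
Step 2. Evaluate the standard form: now -t**3*log(t)/2 + t**3/6.
Answer: -t**3*log(t)/2 + t**3/6.


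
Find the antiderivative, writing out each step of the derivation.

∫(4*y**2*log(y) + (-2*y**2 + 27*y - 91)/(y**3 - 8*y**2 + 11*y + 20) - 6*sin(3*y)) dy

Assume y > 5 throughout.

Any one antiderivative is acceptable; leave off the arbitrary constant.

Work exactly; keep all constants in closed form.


Step 1. Rewrite: now ∫(4*y**2*log(y)) dy + ∫((-2*y**2 + 27*y - 91)/(y**3 - 8*y**2 + 11*y + 20)) dy + ∫(-6*sin(3*y)) dy.
Step 2. Evaluate the standard form: now 2*cos(3*y) + ∫(4*y**2*log(y)) dy + ∫((-2*y**2 + 27*y - 91)/(y**3 - 8*y**2 + 11*y + 20)) dy.
Step 3. Decompose ∫((-2*y**2 + 27*y - 91)/(y**3 - 8*y**2 + 11*y + 20)) dy by partial fractions, (-2*y**2 + 27*y - 91)/(y**3 - 8*y**2 + 11*y + 20) = -4/(y + 1) + 3/(y - 4) - 1/(y - 5): now 2*cos(3*y) + ∫(4*y**2*log(y)) dy + ∫(-1/(y - 5)) dy + ∫(3/(y - 4)) dy + ∫(-4/(y + 1)) dy.
Step 4. Evaluate the standard form [assuming y > -1]: now -4*log(y + 1) + 2*cos(3*y) + ∫(4*y**2*log(y)) dy + ∫(-1/(y - 5)) dy + ∫(3/(y - 4)) dy.
Step 5. Evaluate the standard form [assuming y > 4]: now 3*log(y - 4) - 4*log(y + 1) + 2*cos(3*y) + ∫(4*y**2*log(y)) dy + ∫(-1/(y - 5)) dy.
Step 6. Evaluate the standard form [assuming y > 5]: now -log(y - 5) + 3*log(y - 4) - 4*log(y + 1) + 2*cos(3*y) + ∫(4*y**2*log(y)) dy.
Step 7. Integrate ∫(4*y**2*log(y)) dy by parts with u = log(y), dv = (4*y**2) dy, so v = 4*y**3/3 [assuming y > 0]: now 4*y**3*log(y)/3 - log(y - 5) + 3*log(y - 4) - 4*log(y + 1) + 2*cos(3*y) + ∫(-4*y**2/3) dy.
Step 8. Evaluate the standard form: now 4*y**3*log(y)/3 - 4*y**3/9 - log(y - 5) + 3*log(y - 4) - 4*log(y + 1) + 2*cos(3*y).
Answer: 4*y**3*log(y)/3 - 4*y**3/9 - log(y - 5) + 3*log(y - 4) - 4*log(y + 1) + 2*cos(3*y).


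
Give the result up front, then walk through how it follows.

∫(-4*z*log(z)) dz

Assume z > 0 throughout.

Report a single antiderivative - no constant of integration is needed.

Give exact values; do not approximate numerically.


The answer is -2*z**2*log(z) + z**2.
Step 1. Integrate ∫(-4*z*log(z)) dz by parts with u = log(z), dv = (-4*z) dz, so v = -2*z**2 [assuming z > 0]: now -2*z**2*log(z) + ∫(2*z) dz.
Step 2. Evaluate the standard form: now -2*z**2*log(z) + z**2.
Answer: -2*z**2*log(z) + z**2.


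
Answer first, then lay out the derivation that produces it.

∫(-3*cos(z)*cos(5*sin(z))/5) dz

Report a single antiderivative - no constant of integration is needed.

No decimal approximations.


The answer is -3*sin(5*sin(z))/25.
Step 1. Substitute u = sin(z), turning ∫(-3*cos(z)*cos(5*sin(z))/5) dz into ∫(-3*cos(5*u)/5) du: now ∫(-3*cos(5*u)/5) du.
Step 2. Evaluate the standard form: now -3*sin(5*u)/25.
Step 3. Substitute back u = sin(z): now -3*sin(5*sin(z))/25.
Answer: -3*sin(5*sin(z))/25.


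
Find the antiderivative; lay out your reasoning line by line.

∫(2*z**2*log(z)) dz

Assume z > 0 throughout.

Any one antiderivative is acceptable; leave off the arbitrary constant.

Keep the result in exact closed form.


Step 1. Integrate ∫(2*z**2*log(z)) dz by parts with u = log(z), dv = (2*z**2) dz, so v = 2*z**3/3 [assuming z > 0]: now 2*z**3*log(z)/3 + ∫(-2*z**2/3) dz.
Step 2. Evaluate the standard form: now 2*z**3*log(z)/3 - 2*z**3/9.
Answer: 2*z**3*log(z)/3 - 2*z**3/9.


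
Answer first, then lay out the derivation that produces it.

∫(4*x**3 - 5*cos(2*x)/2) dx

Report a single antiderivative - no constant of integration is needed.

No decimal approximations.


The answer is x**4 - 5*sin(2*x)/4.
Step 1. Rewrite: now ∫(4*x**3) dx + ∫(-5*cos(2*x)/2) dx.
Step 2. Evaluate the standard form: now x**4 + ∫(-5*cos(2*x)/2) dx.
Step 3. Evaluate the standard form: now x**4 - 5*sin(2*x)/4.
Answer: x**4 - 5*sin(2*x)/4.


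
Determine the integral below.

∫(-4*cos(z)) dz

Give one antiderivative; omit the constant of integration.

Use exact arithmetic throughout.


Answer: -4*sin(z).


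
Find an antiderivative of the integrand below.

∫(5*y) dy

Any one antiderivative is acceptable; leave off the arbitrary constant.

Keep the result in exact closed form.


Answer: 5*y**2/2.


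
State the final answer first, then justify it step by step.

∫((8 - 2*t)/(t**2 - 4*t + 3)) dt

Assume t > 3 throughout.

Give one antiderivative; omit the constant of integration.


The answer is log(t - 3) - 3*log(t - 1).
Step 1. Decompose ∫((8 - 2*t)/(t**2 - 4*t + 3)) dt by partial fractions, (8 - 2*t)/(t**2 - 4*t + 3) = -3/(t - 1) + 1/(t - 3): now ∫(1/(t - 3)) dt + ∫(-3/(t - 1)) dt.
Step 2. Evaluate the standard form [assuming t > 1]: now -3*log(t - 1) + ∫(1/(t - 3)) dt.
Step 3. Evaluate the standard form [assuming t > 3]: now log(t - 3) - 3*log(t - 1).
Answer: log(t - 3) - 3*log(t - 1).


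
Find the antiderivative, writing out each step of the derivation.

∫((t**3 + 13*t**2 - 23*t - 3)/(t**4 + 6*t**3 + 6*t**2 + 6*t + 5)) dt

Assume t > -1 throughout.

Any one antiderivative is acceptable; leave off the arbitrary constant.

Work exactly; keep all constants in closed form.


Step 1. Decompose ∫((t**3 + 13*t**2 - 23*t - 3)/(t**4 + 6*t**3 + 6*t**2 + 6*t + 5)) dt by partial fractions, (t**3 + 13*t**2 - 23*t - 3)/(t**4 + 6*t**3 + 6*t**2 + 6*t + 5) = -4/(t**2 + 1) - 3/(t + 5) + 4/(t + 1): now ∫(4/(t + 1)) dt + ∫(-3/(t + 5)) dt + ∫(-4/(t**2 + 1)) dt.
Step 2. Evaluate the standard form [assuming t > -1]: now 4*log(t + 1) + ∫(-3/(t + 5)) dt + ∫(-4/(t**2 + 1)) dt.
Step 3. Evaluate the standard form [assuming t > -5]: now 4*log(t + 1) - 3*log(t + 5) + ∫(-4/(t**2 + 1)) dt.
Step 4. Evaluate the standard form: now 4*log(t + 1) - 3*log(t + 5) - 4*atan(t).
Answer: 4*log(t + 1) - 3*log(t + 5) - 4*atan(t).


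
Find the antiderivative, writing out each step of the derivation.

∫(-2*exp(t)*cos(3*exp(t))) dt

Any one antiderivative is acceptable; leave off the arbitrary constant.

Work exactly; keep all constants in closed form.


Step 1. Substitute u = exp(t), turning ∫(-2*exp(t)*cos(3*exp(t))) dt into ∫(-2*cos(3*u)) du: now ∫(-2*cos(3*u)) du.
Step 2. Evaluate the standard form: now -2*sin(3*u)/3.
Step 3. Substitute back u = exp(t): now -2*sin(3*exp(t))/3.
Answer: -2*sin(3*exp(t))/3.


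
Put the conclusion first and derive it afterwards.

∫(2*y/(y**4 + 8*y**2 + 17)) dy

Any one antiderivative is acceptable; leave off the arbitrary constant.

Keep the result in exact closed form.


The answer is atan(y**2 + 4).
Step 1. Substitute u = y**2 + 4, turning ∫(2*y/(y**4 + 8*y**2 + 17)) dy into ∫(1/(u**2 + 1)) du: now ∫(1/(u**2 + 1)) du.
Step 2. Evaluate the standard form: now atan(u).
Step 3. Substitute back u = y**2 + 4: now atan(y**2 + 4).
Answer: atan(y**2 + 4).


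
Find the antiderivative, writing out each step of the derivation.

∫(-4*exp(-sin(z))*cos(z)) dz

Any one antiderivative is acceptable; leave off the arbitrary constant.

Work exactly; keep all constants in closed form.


Step 1. Substitute u = sin(z), turning ∫(-4*exp(-sin(z))*cos(z)) dz into ∫(-4*exp(-u)) du: now ∫(-4*exp(-u)) du.
Step 2. Evaluate the standard form: now 4*exp(-u).
Step 3. Substitute back u = sin(z): now 4*exp(-sin(z)).
Answer: 4*exp(-sin(z)).


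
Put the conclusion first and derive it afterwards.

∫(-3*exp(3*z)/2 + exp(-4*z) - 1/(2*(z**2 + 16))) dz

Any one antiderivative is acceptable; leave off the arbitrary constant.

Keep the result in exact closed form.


The answer is -exp(3*z)/2 - atan(z/4)/8 - exp(-4*z)/4.
Step 1. Rewrite: now ∫(-1/(2*(z**2 + 16))) dz + ∫(exp(-4*z)) dz + ∫(-3*exp(3*z)/2) dz.
Step 2. Evaluate the standard form: now -exp(3*z)/2 + ∫(-1/(2*(z**2 + 16))) dz + ∫(exp(-4*z)) dz.
Step 3. Evaluate the standard form: now -exp(3*z)/2 - atan(z/4)/8 + ∫(exp(-4*z)) dz.
Step 4. Evaluate the standard form: now -exp(3*z)/2 - atan(z/4)/8 - exp(-4*z)/4.
Answer: -exp(3*z)/2 - atan(z/4)/8 - exp(-4*z)/4.


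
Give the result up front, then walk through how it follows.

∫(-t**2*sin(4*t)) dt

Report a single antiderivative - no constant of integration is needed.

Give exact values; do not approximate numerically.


The answer is t**2*cos(4*t)/4 - t*sin(4*t)/8 - cos(4*t)/32.
Step 1. Integrate ∫(-t**2*sin(4*t)) dt by parts with u = t**2, dv = (-sin(4*t)) dt, so v = cos(4*t)/4: now t**2*cos(4*t)/4 + ∫(-t*cos(4*t)/2) dt.
Step 2. Integrate ∫(-t*cos(4*t)/2) dt by parts with u = t, dv = (-cos(4*t)/2) dt, so v = -sin(4*t)/8: now t**2*cos(4*t)/4 - t*sin(4*t)/8 + ∫(sin(4*t)/8) dt.
Step 3. Evaluate the standard form: now t**2*cos(4*t)/4 - t*sin(4*t)/8 - cos(4*t)/32.
Answer: t**2*cos(4*t)/4 - t*sin(4*t)/8 - cos(4*t)/32.


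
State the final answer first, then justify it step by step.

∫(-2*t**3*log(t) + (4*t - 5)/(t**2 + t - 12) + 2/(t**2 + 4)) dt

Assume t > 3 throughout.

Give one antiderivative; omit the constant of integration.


The answer is -t**4*log(t)/2 + t**4/8 + log(t - 3) + 3*log(t + 4) + atan(t/2).
Step 1. Rewrite: now ∫(-2*t**3*log(t)) dt + ∫((4*t - 5)/(t**2 + t - 12)) dt + ∫(2/(t**2 + 4)) dt.
Step 2. Evaluate the standard form: now atan(t/2) + ∫(-2*t**3*log(t)) dt + ∫((4*t - 5)/(t**2 + t - 12)) dt.
Step 3. Decompose ∫((4*t - 5)/(t**2 + t - 12)) dt by partial fractions, (4*t - 5)/(t**2 + t - 12) = 3/(t + 4) + 1/(t - 3): now atan(t/2) + ∫(-2*t**3*log(t)) dt + ∫(1/(t - 3)) dt + ∫(3/(t + 4)) dt.
Step 4. Evaluate the standard form [assuming t > -4]: now 3*log(t + 4) + atan(t/2) + ∫(-2*t**3*log(t)) dt + ∫(1/(t - 3)) dt.
Step 5. Evaluate the standard form [assuming t > 3]: now log(t - 3) + 3*log(t + 4) + atan(t/2) + ∫(-2*t**3*log(t)) dt.
Step 6. Integrate ∫(-2*t**3*log(t)) dt by parts with u = log(t), dv = (-2*t**3) dt, so v = -t**4/2 [assuming t > 0]: now -t**4*log(t)/2 + log(t - 3) + 3*log(t + 4) + atan(t/2) + ∫(t**3/2) dt.
Step 7. Evaluate the standard form: now -t**4*log(t)/2 + t**4/8 + log(t - 3) + 3*log(t + 4) + atan(t/2).
Answer: -t**4*log(t)/2 + t**4/8 + log(t - 3) + 3*log(t + 4) + atan(t/2).


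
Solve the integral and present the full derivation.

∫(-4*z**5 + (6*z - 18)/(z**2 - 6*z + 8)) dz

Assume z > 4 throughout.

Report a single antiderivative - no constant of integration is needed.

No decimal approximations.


Step 1. Rewrite: now ∫(-4*z**5) dz + ∫((6*z - 18)/(z**2 - 6*z + 8)) dz.
Step 2. Evaluate the standard form: now -2*z**6/3 + ∫((6*z - 18)/(z**2 - 6*z + 8)) dz.
Step 3. Decompose ∫((6*z - 18)/(z**2 - 6*z + 8)) dz by partial fractions, (6*z - 18)/(z**2 - 6*z + 8) = 3/(z - 2) + 3/(z - 4): now -2*z**6/3 + ∫(3/(z - 4)) dz + ∫(3/(z - 2)) dz.
Step 4. Evaluate the standard form [assuming z > 2]: now -2*z**6/3 + 3*log(z - 2) + ∫(3/(z - 4)) dz.
Step 5. Evaluate the standard form [assuming z > 4]: now -2*z**6/3 + 3*log(z - 4) + 3*log(z - 2).
Answer: -2*z**6/3 + 3*log(z - 4) + 3*log(z - 2).


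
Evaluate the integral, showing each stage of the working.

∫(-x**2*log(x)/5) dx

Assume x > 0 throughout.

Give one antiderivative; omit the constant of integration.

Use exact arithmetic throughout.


Step 1. Integrate ∫(-x**2*log(x)/5) dx by parts with u = log(x), dv = (-x**2/5) dx, so v = -x**3/15 [assuming x > 0]: now -x**3*log(x)/15 + ∫(x**2/15) dx.
Step 2. Evaluate the standard form: now -x**3*log(x)/15 + x**3/45.
Answer: -x**3*log(x)/15 + x**3/45.


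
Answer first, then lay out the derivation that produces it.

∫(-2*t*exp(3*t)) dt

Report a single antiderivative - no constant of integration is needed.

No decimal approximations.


The answer is -2*t*exp(3*t)/3 + 2*exp(3*t)/9.
Step 1. Integrate ∫(-2*t*exp(3*t)) dt by parts with u = t, dv = (-2*exp(3*t)) dt, so v = -2*exp(3*t)/3: now -2*t*exp(3*t)/3 + ∫(2*exp(3*t)/3) dt.
Step 2. Evaluate the standard form: now -2*t*exp(3*t)/3 + 2*exp(3*t)/9.
Answer: -2*t*exp(3*t)/3 + 2*exp(3*t)/9.


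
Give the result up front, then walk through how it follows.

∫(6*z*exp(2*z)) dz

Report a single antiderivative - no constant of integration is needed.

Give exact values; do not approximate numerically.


The answer is 3*z*exp(2*z) - 3*exp(2*z)/2.
Step 1. Integrate ∫(6*z*exp(2*z)) dz by parts with u = z, dv = (6*exp(2*z)) dz, so v = 3*exp(2*z): now 3*z*exp(2*z) + ∫(-3*exp(2*z)) dz.
Step 2. Evaluate the standard form: now 3*z*exp(2*z) - 3*exp(2*z)/2.
Answer: 3*z*exp(2*z) - 3*exp(2*z)/2.


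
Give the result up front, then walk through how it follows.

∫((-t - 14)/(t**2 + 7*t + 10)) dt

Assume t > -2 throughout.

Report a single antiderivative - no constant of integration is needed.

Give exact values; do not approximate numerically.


The answer is -4*log(t + 2) + 3*log(t + 5).
Step 1. Decompose ∫((-t - 14)/(t**2 + 7*t + 10)) dt by partial fractions, (-t - 14)/(t**2 + 7*t + 10) = 3/(t + 5) - 4/(t + 2): now ∫(-4/(t + 2)) dt + ∫(3/(t + 5)) dt.
Step 2. Evaluate the standard form [assuming t > -5]: now 3*log(t + 5) + ∫(-4/(t + 2)) dt.
Step 3. Evaluate the standard form [assuming t > -2]: now -4*log(t + 2) + 3*log(t + 5).
Answer: -4*log(t + 2) + 3*log(t + 5).


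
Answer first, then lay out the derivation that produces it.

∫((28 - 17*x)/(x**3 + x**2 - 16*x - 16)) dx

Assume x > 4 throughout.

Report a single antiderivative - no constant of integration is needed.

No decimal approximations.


The answer is -log(x - 4) - 3*log(x + 1) + 4*log(x + 4).
Step 1. Decompose ∫((28 - 17*x)/(x**3 + x**2 - 16*x - 16)) dx by partial fractions, (28 - 17*x)/(x**3 + x**2 - 16*x - 16) = 4/(x + 4) - 3/(x + 1) - 1/(x - 4): now ∫(-1/(x - 4)) dx + ∫(-3/(x + 1)) dx + ∫(4/(x + 4)) dx.
Step 2. Evaluate the standard form [assuming x > -1]: now -3*log(x + 1) + ∫(-1/(x - 4)) dx + ∫(4/(x + 4)) dx.
Step 3. Evaluate the standard form [assuming x > -4]: now -3*log(x + 1) + 4*log(x + 4) + ∫(-1/(x - 4)) dx.
Step 4. Evaluate the standard form [assuming x > 4]: now -log(x - 4) - 3*log(x + 1) + 4*log(x + 4).
Answer: -log(x - 4) - 3*log(x + 1) + 4*log(x + 4).


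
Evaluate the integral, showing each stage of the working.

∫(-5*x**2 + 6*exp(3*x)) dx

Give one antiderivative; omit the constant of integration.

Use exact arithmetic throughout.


Step 1. Rewrite: now ∫(-5*x**2) dx + ∫(6*exp(3*x)) dx.
Step 2. Evaluate the standard form: now -5*x**3/3 + ∫(6*exp(3*x)) dx.
Step 3. Evaluate the standard form: now -5*x**3/3 + 2*exp(3*x).
Answer: -5*x**3/3 + 2*exp(3*x).


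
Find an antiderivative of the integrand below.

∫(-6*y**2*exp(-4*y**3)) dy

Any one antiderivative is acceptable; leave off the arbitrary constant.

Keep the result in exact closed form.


Answer: exp(-4*y**3)/2.


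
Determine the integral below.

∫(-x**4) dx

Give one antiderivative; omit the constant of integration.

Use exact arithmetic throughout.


Answer: -x**5/5.


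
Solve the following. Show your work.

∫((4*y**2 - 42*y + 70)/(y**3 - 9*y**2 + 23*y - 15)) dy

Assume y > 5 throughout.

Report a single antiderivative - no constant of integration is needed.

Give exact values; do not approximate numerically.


Step 1. Decompose ∫((4*y**2 - 42*y + 70)/(y**3 - 9*y**2 + 23*y - 15)) dy by partial fractions, (4*y**2 - 42*y + 70)/(y**3 - 9*y**2 + 23*y - 15) = 4/(y - 1) + 5/(y - 3) - 5/(y - 5): now ∫(-5/(y - 5)) dy + ∫(5/(y - 3)) dy + ∫(4/(y - 1)) dy.
Step 2. Evaluate the standard form [assuming y > 5]: now -5*log(y - 5) + ∫(5/(y - 3)) dy + ∫(4/(y - 1)) dy.
Step 3. Evaluate the standard form [assuming y > 3]: now -5*log(y - 5) + 5*log(y - 3) + ∫(4/(y - 1)) dy.
Step 4. Evaluate the standard form [assuming y > 1]: now -5*log(y - 5) + 5*log(y - 3) + 4*log(y - 1).
Answer: -5*log(y - 5) + 5*log(y - 3) + 4*log(y - 1).


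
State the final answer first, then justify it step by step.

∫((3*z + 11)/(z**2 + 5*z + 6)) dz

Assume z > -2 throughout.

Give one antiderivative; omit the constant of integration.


The answer is 5*log(z + 2) - 2*log(z + 3).
Step 1. Decompose ∫((3*z + 11)/(z**2 + 5*z + 6)) dz by partial fractions, (3*z + 11)/(z**2 + 5*z + 6) = -2/(z + 3) + 5/(z + 2): now ∫(5/(z + 2)) dz + ∫(-2/(z + 3)) dz.
Step 2. Evaluate the standard form [assuming z > -3]: now -2*log(z + 3) + ∫(5/(z + 2)) dz.
Step 3. Evaluate the standard form [assuming z > -2]: now 5*log(z + 2) - 2*log(z + 3).
Answer: 5*log(z + 2) - 2*log(z + 3).


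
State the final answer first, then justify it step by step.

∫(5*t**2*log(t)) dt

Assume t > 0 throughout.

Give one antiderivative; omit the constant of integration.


The answer is 5*t**3*log(t)/3 - 5*t**3/9.
Step 1. Integrate ∫(5*t**2*log(t)) dt by parts with u = log(t), dv = (5*t**2) dt, so v = 5*t**3/3 [assuming t > 0]: now 5*t**3*log(t)/3 + ∫(-5*t**2/3) dt.
Step 2. Evaluate the standard form: now 5*t**3*log(t)/3 - 5*t**3/9.
Answer: 5*t**3*log(t)/3 - 5*t**3/9.


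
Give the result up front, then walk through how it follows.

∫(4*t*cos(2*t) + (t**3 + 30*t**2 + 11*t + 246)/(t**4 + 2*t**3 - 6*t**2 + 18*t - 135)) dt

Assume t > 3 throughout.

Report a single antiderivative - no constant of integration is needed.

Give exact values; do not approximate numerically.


The answer is 2*t*sin(2*t) + 4*log(t - 3) - 3*log(t + 5) + cos(2*t) + atan(t/3)/3.
Step 1. Rewrite: now ∫(4*t*cos(2*t)) dt + ∫((t**3 + 30*t**2 + 11*t + 246)/(t**4 + 2*t**3 - 6*t**2 + 18*t - 135)) dt.
Step 2. Decompose ∫((t**3 + 30*t**2 + 11*t + 246)/(t**4 + 2*t**3 - 6*t**2 + 18*t - 135)) dt by partial fractions, (t**3 + 30*t**2 + 11*t + 246)/(t**4 + 2*t**3 - 6*t**2 + 18*t - 135) = 1/(t**2 + 9) - 3/(t + 5) + 4/(t - 3): now ∫(4*t*cos(2*t)) dt + ∫(4/(t - 3)) dt + ∫(-3/(t + 5)) dt + ∫(1/(t**2 + 9)) dt.
Step 3. Evaluate the standard form [assuming t > 3]: now 4*log(t - 3) + ∫(4*t*cos(2*t)) dt + ∫(-3/(t + 5)) dt + ∫(1/(t**2 + 9)) dt.
Step 4. Evaluate the standard form [assuming t > -5]: now 4*log(t - 3) - 3*log(t + 5) + ∫(4*t*cos(2*t)) dt + ∫(1/(t**2 + 9)) dt.
Step 5. Evaluate the standard form: now 4*log(t - 3) - 3*log(t + 5) + atan(t/3)/3 + ∫(4*t*cos(2*t)) dt.
Step 6. Integrate ∫(4*t*cos(2*t)) dt by parts with u = t, dv = (4*cos(2*t)) dt, so v = 2*sin(2*t): now 2*t*sin(2*t) + 4*log(t - 3) - 3*log(t + 5) + atan(t/3)/3 + ∫(-2*sin(2*t)) dt.
Step 7. Evaluate the standard form: now 2*t*sin(2*t) + 4*log(t - 3) - 3*log(t + 5) + cos(2*t) + atan(t/3)/3.
Answer: 2*t*sin(2*t) + 4*log(t - 3) - 3*log(t + 5) + cos(2*t) + atan(t/3)/3.
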